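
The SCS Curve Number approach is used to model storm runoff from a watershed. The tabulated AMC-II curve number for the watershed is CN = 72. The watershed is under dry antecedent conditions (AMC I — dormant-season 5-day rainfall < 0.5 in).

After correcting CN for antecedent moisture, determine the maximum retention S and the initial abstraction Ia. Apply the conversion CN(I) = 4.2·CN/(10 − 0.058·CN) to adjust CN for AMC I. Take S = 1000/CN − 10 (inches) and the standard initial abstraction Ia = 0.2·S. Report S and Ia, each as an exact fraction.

S = 250/27 in ≈ 9.259 in; Ia = 50/27 in ≈ 1.852 in

Dry (AMC I): CN(I) = 4.2·72/(10 − 0.058·72) = (1512/5)/(728/125) = 675/13 ≈ 51.923
Max retention: S = 1000/(675/13) − 10 = 250/27 in (≈ 9.259 in)
Initial abstraction Ia = S/5 = (250/27)/5 = 50/27 ≈ 1.852 in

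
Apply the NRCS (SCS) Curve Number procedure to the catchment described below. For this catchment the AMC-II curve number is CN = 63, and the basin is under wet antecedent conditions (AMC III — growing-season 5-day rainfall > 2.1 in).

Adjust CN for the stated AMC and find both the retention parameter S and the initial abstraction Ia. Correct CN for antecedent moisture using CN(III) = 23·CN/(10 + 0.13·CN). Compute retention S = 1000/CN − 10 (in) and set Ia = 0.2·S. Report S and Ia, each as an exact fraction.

CN(III) from CN(II)=63: (23·63)/(10 + 0.13·63) = 144900/1819 ≈ 79.659
S = 1000/(144900/1819) − 10 = 3700/1449 in ≈ 2.553 in
Ia = 0.2·(3700/1449) = 740/1449 in ≈ 0.511 in

S = 3700/1449 in ≈ 2.553 in; Ia = 740/1449 in ≈ 0.511 in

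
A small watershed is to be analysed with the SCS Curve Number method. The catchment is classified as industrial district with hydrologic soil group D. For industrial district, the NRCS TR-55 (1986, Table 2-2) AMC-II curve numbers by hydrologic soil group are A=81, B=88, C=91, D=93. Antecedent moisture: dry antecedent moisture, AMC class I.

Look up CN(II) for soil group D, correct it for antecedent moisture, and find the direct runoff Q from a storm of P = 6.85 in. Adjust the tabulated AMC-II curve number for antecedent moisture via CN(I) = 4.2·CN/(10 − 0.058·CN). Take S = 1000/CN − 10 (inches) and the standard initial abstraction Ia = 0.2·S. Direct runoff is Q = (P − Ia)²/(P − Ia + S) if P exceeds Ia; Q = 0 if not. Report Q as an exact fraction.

Q = 1312105729/257924340 in ≈ 5.087 in

NRCS table: industrial district, soil group D → CN(II) = 93
CN(I) from CN(II)=93: (4.2·93)/(10 − 0.058·93) = 27900/329 ≈ 84.802
Max retention: S = 1000/(27900/329) − 10 = 500/279 in (≈ 1.792 in)
Initial abstraction Ia = S/5 = (500/279)/5 = 100/279 ≈ 0.358 in
Excess rainfall: 6.850 − 0.358 = 6.492 in; P > Ia so Q > 0
Runoff Q = (P−Ia)²/(P−Ia+S) = (6.492)²/(6.492+1.792) = 1312105729/257924340 ≈ 5.087 in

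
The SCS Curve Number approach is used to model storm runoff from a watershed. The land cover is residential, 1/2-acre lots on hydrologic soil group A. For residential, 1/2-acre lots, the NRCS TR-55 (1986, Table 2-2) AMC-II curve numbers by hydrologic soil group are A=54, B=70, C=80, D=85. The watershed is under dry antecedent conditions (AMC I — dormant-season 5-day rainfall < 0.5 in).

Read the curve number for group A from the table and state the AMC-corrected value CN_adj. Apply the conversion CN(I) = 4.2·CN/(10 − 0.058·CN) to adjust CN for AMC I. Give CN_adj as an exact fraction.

CN_adj = 56700/1717 ≈ 33.023

NRCS table: residential, 1/2-acre lots, soil group A → CN(II) = 54
Adjust CN=54 to AMC I: 4.2·54/(10 − 0.058·54) → (1134/5) ÷ (1717/250) = 56700/1717 ≈ 33.023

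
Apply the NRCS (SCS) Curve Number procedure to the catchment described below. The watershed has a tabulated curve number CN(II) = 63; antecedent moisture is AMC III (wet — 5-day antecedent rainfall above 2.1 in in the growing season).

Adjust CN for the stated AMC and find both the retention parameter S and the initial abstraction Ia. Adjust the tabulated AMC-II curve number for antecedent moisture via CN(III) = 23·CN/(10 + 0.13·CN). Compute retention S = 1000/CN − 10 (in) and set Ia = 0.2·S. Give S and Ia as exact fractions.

S = 3700/1449 in ≈ 2.553 in; Ia = 740/1449 in ≈ 0.511 in

Adjust CN=63 to AMC III: 23·63/(10 + 0.13·63) → 1449 ÷ (1819/100) = 144900/1819 ≈ 79.659
Retention S: 1000/CN − 10 with CN=79.659 → S = 3700/1449 ≈ 2.553 in
Ia = 0.2·(3700/1449) = 740/1449 in ≈ 0.511 in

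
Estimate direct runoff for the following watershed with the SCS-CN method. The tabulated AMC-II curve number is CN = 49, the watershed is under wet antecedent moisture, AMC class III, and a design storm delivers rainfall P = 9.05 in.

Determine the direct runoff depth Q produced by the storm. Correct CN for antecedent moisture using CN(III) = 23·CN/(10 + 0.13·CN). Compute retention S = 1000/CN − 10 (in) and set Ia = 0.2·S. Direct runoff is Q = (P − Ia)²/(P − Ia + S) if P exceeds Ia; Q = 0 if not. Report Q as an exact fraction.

Q = 33704186569/6437130980 in ≈ 5.236 in

CN(III) from CN(II)=49: (23·49)/(10 + 0.13·49) = 112700/1637 ≈ 68.845
Max retention: S = 1000/(112700/1637) − 10 = 5100/1127 in (≈ 4.525 in)
Ia = 0.2·(5100/1127) = 1020/1127 in ≈ 0.905 in
Since P=9.050 > Ia=0.905: effective rainfall P−Ia = 183587/22540 in
Q = (183587/22540)²/((183587/22540) + 5100/1127) = (33704186569/508051600)/(285587/22540) = 33704186569/6437130980 in ≈ 5.236 in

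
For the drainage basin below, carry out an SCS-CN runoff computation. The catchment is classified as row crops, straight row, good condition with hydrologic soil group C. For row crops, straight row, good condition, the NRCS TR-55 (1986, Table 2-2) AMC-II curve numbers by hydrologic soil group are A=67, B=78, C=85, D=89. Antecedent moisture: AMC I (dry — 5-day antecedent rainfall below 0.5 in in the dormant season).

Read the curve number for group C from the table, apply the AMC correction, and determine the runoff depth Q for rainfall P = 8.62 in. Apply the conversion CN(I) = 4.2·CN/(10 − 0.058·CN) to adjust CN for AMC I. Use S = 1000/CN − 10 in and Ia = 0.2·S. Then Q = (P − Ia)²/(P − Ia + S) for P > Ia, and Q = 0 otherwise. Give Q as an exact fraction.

Q = 2142671521/424169550 in ≈ 5.051 in

NRCS table: row crops, straight row, good condition, soil group C → CN(II) = 85
CN(I) from CN(II)=85: (4.2·85)/(10 − 0.058·85) = 11900/169 ≈ 70.414
Retention S: 1000/CN − 10 with CN=70.414 → S = 500/119 ≈ 4.202 in
Ia = 0.2·(500/119) = 100/119 in ≈ 0.840 in
Since P=8.620 > Ia=0.840: effective rainfall P−Ia = 46289/5950 in
Runoff Q = (P−Ia)²/(P−Ia+S) = (7.780)²/(7.780+4.202) = 2142671521/424169550 ≈ 5.051 in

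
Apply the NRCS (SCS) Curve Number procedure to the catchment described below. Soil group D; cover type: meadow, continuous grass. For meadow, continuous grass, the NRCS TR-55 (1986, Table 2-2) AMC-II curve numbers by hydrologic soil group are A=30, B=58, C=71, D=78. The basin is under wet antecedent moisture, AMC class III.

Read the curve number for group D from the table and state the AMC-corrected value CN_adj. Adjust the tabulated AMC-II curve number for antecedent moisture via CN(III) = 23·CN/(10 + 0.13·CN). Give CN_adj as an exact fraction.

CN_adj = 89700/1007 ≈ 89.076

NRCS table: meadow, continuous grass, soil group D → CN(II) = 78
Wet (AMC III): CN(III) = 23·78/(10 + 0.13·78) = 1794/(1007/50) = 89700/1007 ≈ 89.076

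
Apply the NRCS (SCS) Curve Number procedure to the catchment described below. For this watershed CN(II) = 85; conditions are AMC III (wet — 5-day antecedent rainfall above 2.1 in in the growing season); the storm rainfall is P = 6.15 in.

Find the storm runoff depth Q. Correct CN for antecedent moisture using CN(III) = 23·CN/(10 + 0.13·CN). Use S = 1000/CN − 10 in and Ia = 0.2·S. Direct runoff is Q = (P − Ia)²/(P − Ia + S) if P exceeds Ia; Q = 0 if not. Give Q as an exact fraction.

Adjust CN=85 to AMC III: 23·85/(10 + 0.13·85) → 1955 ÷ (421/20) = 39100/421 ≈ 92.874
S = 1000/(39100/421) − 10 = 300/391 in ≈ 0.767 in
Ia = 0.2S: 0.2·0.767 = 0.153 in (exactly 60/391)
P − Ia = 6.150 − 0.153 = 46893/7820 ≈ 5.997 in (> 0, runoff occurs)
Q: (46893/7820)² ÷ (52893/7820) = 244328161/45958140 in (≈ 5.316 in)

Q = 244328161/45958140 in ≈ 5.316 in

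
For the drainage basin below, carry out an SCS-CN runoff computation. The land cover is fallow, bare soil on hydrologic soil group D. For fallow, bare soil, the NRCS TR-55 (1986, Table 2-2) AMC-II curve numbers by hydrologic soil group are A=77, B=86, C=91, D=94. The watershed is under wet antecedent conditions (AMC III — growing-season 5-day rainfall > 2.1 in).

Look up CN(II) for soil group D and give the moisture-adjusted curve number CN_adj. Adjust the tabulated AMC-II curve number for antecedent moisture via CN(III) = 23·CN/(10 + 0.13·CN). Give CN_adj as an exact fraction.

NRCS table: fallow, bare soil, soil group D → CN(II) = 94
Adjust CN=94 to AMC III: 23·94/(10 + 0.13·94) → 2162 ÷ (1111/50) = 108100/1111 ≈ 97.300

CN_adj = 108100/1111 ≈ 97.300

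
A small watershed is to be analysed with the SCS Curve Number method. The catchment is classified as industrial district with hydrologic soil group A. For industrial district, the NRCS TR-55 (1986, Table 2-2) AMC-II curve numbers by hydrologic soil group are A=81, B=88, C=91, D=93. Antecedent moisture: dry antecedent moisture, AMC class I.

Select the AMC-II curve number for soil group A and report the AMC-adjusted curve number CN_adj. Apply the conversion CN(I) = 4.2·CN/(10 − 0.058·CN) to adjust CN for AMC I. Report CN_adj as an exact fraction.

CN_adj = 170100/2651 ≈ 64.164

NRCS table: industrial district, soil group A → CN(II) = 81
Adjust CN=81 to AMC I: 4.2·81/(10 − 0.058·81) → (1701/5) ÷ (2651/500) = 170100/2651 ≈ 64.164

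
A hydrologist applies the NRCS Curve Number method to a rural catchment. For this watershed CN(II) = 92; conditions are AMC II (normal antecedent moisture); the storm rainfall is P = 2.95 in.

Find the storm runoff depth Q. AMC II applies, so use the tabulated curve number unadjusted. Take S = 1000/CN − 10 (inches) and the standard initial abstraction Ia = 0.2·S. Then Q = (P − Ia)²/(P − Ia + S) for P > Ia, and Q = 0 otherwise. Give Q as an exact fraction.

Q = 1630729/771420 in ≈ 2.114 in

Average conditions: CN = 92 (no AMC adjustment).
Retention S: 1000/CN − 10 with CN=92.000 → S = 20/23 ≈ 0.870 in
Ia = 0.2·(20/23) = 4/23 in ≈ 0.174 in
Since P=2.950 > Ia=0.174: effective rainfall P−Ia = 1277/460 in
Runoff Q = (P−Ia)²/(P−Ia+S) = (2.776)²/(2.776+0.870) = 1630729/771420 ≈ 2.114 in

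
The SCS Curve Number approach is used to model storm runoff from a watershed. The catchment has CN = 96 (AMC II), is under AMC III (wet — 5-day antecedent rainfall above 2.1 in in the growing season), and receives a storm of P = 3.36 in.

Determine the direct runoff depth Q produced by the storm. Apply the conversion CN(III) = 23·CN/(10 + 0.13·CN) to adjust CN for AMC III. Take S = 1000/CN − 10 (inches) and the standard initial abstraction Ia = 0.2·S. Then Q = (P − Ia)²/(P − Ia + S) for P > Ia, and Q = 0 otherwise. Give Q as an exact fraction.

CN(III) from CN(II)=96: (23·96)/(10 + 0.13·96) = 27600/281 ≈ 98.221
Retention S: 1000/CN − 10 with CN=98.221 → S = 25/138 ≈ 0.181 in
Initial abstraction Ia = S/5 = (25/138)/5 = 5/138 ≈ 0.036 in
P − Ia = 3.360 − 0.036 = 11467/3450 ≈ 3.324 in (> 0, runoff occurs)
Q = (11467/3450)²/((11467/3450) + 25/138) = (131492089/11902500)/(6046/1725) = 131492089/41717400 in ≈ 3.152 in

Q = 131492089/41717400 in ≈ 3.152 in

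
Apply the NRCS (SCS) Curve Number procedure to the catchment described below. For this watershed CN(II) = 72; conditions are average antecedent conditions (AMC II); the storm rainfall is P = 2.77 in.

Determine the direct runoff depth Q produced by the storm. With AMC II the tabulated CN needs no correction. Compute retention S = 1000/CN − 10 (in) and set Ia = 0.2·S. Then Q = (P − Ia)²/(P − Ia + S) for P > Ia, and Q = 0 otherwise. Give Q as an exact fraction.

Q = 3214849/4763700 in ≈ 0.675 in

AMC II — tabulated CN = 72 applies directly.
Retention S: 1000/CN − 10 with CN=72.000 → S = 35/9 ≈ 3.889 in
Ia = 0.2·(35/9) = 7/9 in ≈ 0.778 in
Since P=2.770 > Ia=0.778: effective rainfall P−Ia = 1793/900 in
Q: (1793/900)² ÷ (5293/900) = 3214849/4763700 in (≈ 0.675 in)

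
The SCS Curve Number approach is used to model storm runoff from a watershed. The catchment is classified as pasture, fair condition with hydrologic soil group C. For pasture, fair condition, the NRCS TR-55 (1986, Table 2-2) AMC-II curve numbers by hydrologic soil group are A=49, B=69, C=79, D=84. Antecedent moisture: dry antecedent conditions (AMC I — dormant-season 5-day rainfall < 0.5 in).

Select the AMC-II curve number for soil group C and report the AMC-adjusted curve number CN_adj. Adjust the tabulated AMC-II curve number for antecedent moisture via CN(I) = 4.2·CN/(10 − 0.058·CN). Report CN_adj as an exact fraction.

CN_adj = 7900/129 ≈ 61.240

NRCS table: pasture, fair condition, soil group C → CN(II) = 79
Adjust CN=79 to AMC I: 4.2·79/(10 − 0.058·79) → (1659/5) ÷ (2709/500) = 7900/129 ≈ 61.240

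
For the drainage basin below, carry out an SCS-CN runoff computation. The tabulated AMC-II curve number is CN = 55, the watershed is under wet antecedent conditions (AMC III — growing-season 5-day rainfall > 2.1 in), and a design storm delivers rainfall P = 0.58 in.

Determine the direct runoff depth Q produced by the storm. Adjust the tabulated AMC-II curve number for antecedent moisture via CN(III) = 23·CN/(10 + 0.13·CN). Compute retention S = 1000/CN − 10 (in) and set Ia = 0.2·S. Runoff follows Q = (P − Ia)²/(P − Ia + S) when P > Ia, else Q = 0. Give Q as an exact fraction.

Q = 0 in ≈ 0.000 in

Wet (AMC III): CN(III) = 23·55/(10 + 0.13·55) = 1265/(343/20) = 25300/343 ≈ 73.761
S = 1000/(25300/343) − 10 = 900/253 in ≈ 3.557 in
Initial abstraction Ia = S/5 = (900/253)/5 = 180/253 ≈ 0.711 in
P = 0.580 ≤ Ia = 0.711 in: entire storm abstracted, Q = 0.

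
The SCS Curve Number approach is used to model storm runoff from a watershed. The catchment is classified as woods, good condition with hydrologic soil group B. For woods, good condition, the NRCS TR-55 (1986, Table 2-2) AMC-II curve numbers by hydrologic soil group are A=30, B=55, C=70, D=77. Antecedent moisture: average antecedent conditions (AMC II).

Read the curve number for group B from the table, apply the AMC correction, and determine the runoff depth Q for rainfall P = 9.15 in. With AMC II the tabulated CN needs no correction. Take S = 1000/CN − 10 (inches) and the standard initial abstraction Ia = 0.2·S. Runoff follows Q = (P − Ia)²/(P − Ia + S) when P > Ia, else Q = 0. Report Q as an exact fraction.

Q = 910803/253220 in ≈ 3.597 in

NRCS table: woods, good condition, soil group B → CN(II) = 55
AMC II — tabulated CN = 55 applies directly.
S = 1000/55 − 10 = 90/11 in ≈ 8.182 in
Ia = 0.2S: 0.2·8.182 = 1.636 in (exactly 18/11)
Excess rainfall: 9.150 − 1.636 = 7.514 in; P > Ia so Q > 0
Q: (1653/220)² ÷ (3453/220) = 910803/253220 in (≈ 3.597 in)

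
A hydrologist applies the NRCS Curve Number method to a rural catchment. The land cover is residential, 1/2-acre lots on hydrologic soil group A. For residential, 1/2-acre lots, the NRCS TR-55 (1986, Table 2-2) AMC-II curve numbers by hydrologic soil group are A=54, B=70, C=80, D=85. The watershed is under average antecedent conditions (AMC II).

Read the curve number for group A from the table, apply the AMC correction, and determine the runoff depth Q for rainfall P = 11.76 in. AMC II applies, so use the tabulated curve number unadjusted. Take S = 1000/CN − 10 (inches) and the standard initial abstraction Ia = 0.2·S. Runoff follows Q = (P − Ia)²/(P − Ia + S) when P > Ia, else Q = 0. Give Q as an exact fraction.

Q = 23038472/4231575 in ≈ 5.444 in

NRCS table: residential, 1/2-acre lots, soil group A → CN(II) = 54
CN(II) = 54; AMC II needs no correction.
Retention S: 1000/CN − 10 with CN=54.000 → S = 230/27 ≈ 8.519 in
Initial abstraction Ia = S/5 = (230/27)/5 = 46/27 ≈ 1.704 in
Since P=11.760 > Ia=1.704: effective rainfall P−Ia = 6788/675 in
Runoff Q = (P−Ia)²/(P−Ia+S) = (10.056)²/(10.056+8.519) = 23038472/4231575 ≈ 5.444 in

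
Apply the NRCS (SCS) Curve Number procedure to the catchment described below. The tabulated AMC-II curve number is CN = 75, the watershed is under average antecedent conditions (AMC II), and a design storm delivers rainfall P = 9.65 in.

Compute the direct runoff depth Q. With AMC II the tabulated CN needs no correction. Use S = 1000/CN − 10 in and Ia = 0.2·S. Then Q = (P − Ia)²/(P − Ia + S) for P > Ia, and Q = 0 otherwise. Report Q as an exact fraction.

Average conditions: CN = 75 (no AMC adjustment).
Max retention: S = 1000/75 − 10 = 10/3 in (≈ 3.333 in)
Initial abstraction Ia = S/5 = (10/3)/5 = 2/3 ≈ 0.667 in
Excess rainfall: 9.650 − 0.667 = 8.983 in; P > Ia so Q > 0
Q = (539/60)²/((539/60) + 10/3) = (290521/3600)/(739/60) = 290521/44340 in ≈ 6.552 in

Q = 290521/44340 in ≈ 6.552 in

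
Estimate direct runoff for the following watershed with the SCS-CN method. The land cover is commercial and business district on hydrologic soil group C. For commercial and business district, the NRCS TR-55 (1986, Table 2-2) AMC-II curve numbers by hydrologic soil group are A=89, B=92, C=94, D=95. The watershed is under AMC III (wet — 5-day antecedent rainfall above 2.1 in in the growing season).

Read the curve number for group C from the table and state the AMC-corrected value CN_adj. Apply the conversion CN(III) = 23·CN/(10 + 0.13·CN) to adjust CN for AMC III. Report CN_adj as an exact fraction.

CN_adj = 108100/1111 ≈ 97.300

NRCS table: commercial and business district, soil group C → CN(II) = 94
Adjust CN=94 to AMC III: 23·94/(10 + 0.13·94) → 2162 ÷ (1111/50) = 108100/1111 ≈ 97.300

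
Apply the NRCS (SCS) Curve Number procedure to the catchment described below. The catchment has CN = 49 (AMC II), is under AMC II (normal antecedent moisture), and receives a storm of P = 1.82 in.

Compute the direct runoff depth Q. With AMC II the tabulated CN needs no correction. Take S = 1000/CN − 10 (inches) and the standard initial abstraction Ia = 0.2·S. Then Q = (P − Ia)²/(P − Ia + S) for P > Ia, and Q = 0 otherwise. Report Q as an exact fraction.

Q = 0 in ≈ 0.000 in

CN(II) = 49; AMC II needs no correction.
S = 1000/49 − 10 = 510/49 in ≈ 10.408 in
Ia = 0.2S: 0.2·10.408 = 2.082 in (exactly 102/49)
P = 1.820 ≤ Ia = 2.082 in: entire storm abstracted, Q = 0.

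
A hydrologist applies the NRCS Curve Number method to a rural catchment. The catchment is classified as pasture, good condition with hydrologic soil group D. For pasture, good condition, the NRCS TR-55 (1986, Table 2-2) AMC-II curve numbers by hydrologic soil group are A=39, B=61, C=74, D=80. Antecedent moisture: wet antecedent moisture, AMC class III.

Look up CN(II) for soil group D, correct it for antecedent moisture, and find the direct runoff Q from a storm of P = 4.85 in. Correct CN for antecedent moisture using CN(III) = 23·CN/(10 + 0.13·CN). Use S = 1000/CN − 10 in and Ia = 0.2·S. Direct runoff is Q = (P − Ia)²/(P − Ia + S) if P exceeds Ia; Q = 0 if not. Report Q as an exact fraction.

NRCS table: pasture, good condition, soil group D → CN(II) = 80
Wet (AMC III): CN(III) = 23·80/(10 + 0.13·80) = 1840/(102/5) = 4600/51 ≈ 90.196
Retention S: 1000/CN − 10 with CN=90.196 → S = 25/23 ≈ 1.087 in
Ia = 0.2·(25/23) = 5/23 in ≈ 0.217 in
Excess rainfall: 4.850 − 0.217 = 4.633 in; P > Ia so Q > 0
Q: (2131/460)² ÷ (2631/460) = 4541161/1210260 in (≈ 3.752 in)

Q = 4541161/1210260 in ≈ 3.752 in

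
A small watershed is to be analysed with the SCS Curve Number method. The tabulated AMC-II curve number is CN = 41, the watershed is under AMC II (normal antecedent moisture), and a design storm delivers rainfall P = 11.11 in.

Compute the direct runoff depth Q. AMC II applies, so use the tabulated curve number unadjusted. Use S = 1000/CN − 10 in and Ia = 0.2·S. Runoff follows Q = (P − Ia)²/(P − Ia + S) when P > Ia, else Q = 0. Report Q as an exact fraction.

Q = 1139130001/380279100 in ≈ 2.996 in

Average conditions: CN = 41 (no AMC adjustment).
Max retention: S = 1000/41 − 10 = 590/41 in (≈ 14.390 in)
Ia = 0.2S: 0.2·14.390 = 2.878 in (exactly 118/41)
Since P=11.110 > Ia=2.878: effective rainfall P−Ia = 33751/4100 in
Q: (33751/4100)² ÷ (92751/4100) = 1139130001/380279100 in (≈ 2.996 in)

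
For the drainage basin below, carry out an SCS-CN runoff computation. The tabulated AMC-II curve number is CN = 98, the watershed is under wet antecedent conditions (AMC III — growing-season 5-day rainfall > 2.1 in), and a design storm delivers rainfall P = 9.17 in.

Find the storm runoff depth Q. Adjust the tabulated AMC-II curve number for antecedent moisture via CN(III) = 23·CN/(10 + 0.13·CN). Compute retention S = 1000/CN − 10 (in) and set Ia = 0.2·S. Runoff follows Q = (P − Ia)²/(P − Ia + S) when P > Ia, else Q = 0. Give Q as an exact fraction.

Q = 1063907668681/117372429300 in ≈ 9.064 in

CN(III) from CN(II)=98: (23·98)/(10 + 0.13·98) = 112700/1137 ≈ 99.120
Max retention: S = 1000/(112700/1137) − 10 = 100/1127 in (≈ 0.089 in)
Ia = 0.2S: 0.2·0.089 = 0.018 in (exactly 20/1127)
P − Ia = 9.170 − 0.018 = 1031459/112700 ≈ 9.152 in (> 0, runoff occurs)
Q: (1031459/112700)² ÷ (1041459/112700) = 1063907668681/117372429300 in (≈ 9.064 in)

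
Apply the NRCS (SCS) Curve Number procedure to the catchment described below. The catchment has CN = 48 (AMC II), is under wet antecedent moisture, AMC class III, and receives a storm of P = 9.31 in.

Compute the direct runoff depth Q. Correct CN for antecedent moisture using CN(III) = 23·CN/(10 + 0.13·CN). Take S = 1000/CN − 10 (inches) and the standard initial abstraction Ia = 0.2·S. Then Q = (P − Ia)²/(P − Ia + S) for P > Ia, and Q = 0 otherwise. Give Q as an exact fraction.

Wet (AMC III): CN(III) = 23·48/(10 + 0.13·48) = 1104/(406/25) = 13800/203 ≈ 67.980
Retention S: 1000/CN − 10 with CN=67.980 → S = 325/69 ≈ 4.710 in
Initial abstraction Ia = S/5 = (325/69)/5 = 65/69 ≈ 0.942 in
P − Ia = 9.310 − 0.942 = 57739/6900 ≈ 8.368 in (> 0, runoff occurs)
Q = (57739/6900)²/((57739/6900) + 325/69) = (3333792121/47610000)/(90239/6900) = 3333792121/622649100 in ≈ 5.354 in

Q = 3333792121/622649100 in ≈ 5.354 in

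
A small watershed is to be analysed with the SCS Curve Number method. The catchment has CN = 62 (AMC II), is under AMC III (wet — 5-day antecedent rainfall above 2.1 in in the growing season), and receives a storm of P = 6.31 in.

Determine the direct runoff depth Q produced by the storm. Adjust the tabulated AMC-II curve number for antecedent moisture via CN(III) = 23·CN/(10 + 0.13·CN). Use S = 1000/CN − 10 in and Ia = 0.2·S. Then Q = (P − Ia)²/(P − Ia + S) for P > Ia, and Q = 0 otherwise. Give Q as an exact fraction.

CN(III) from CN(II)=62: (23·62)/(10 + 0.13·62) = 71300/903 ≈ 78.959
S = 1000/(71300/903) − 10 = 1900/713 in ≈ 2.665 in
Ia = 0.2S: 0.2·2.665 = 0.533 in (exactly 380/713)
Since P=6.310 > Ia=0.533: effective rainfall P−Ia = 411903/71300 in
Q: (411903/71300)² ÷ (601903/71300) = 169664081409/42915683900 in (≈ 3.953 in)

Q = 169664081409/42915683900 in ≈ 3.953 in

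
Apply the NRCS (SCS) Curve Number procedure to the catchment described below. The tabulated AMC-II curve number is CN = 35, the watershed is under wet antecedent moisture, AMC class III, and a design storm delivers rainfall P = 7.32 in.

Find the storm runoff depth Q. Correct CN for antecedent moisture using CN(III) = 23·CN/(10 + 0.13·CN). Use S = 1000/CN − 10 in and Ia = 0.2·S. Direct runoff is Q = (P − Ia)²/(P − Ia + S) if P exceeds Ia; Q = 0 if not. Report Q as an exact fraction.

Q = 527299369/223238575 in ≈ 2.362 in

CN(III) from CN(II)=35: (23·35)/(10 + 0.13·35) = 16100/291 ≈ 55.326
Max retention: S = 1000/(16100/291) − 10 = 1300/161 in (≈ 8.075 in)
Initial abstraction Ia = S/5 = (1300/161)/5 = 260/161 ≈ 1.615 in
Excess rainfall: 7.320 − 1.615 = 5.705 in; P > Ia so Q > 0
Runoff Q = (P−Ia)²/(P−Ia+S) = (5.705)²/(5.705+8.075) = 527299369/223238575 ≈ 2.362 in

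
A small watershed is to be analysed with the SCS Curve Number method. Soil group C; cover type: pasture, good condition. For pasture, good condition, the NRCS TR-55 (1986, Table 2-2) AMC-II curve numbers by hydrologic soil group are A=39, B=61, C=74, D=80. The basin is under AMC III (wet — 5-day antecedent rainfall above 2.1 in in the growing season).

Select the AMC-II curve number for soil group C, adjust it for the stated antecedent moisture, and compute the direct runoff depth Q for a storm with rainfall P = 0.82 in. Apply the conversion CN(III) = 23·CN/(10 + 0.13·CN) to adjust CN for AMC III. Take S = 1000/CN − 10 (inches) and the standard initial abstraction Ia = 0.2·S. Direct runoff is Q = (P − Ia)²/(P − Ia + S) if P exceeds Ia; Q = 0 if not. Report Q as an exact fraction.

NRCS table: pasture, good condition, soil group C → CN(II) = 74
Wet (AMC III): CN(III) = 23·74/(10 + 0.13·74) = 1702/(981/50) = 85100/981 ≈ 86.748
Max retention: S = 1000/(85100/981) − 10 = 1300/851 in (≈ 1.528 in)
Ia = 0.2·(1300/851) = 260/851 in ≈ 0.306 in
Excess rainfall: 0.820 − 0.306 = 0.514 in; P > Ia so Q > 0
Q = (21891/42550)²/((21891/42550) + 1300/851) = (479215881/1810502500)/(86891/42550) = 479215881/3697212050 in ≈ 0.130 in

Q = 479215881/3697212050 in ≈ 0.130 in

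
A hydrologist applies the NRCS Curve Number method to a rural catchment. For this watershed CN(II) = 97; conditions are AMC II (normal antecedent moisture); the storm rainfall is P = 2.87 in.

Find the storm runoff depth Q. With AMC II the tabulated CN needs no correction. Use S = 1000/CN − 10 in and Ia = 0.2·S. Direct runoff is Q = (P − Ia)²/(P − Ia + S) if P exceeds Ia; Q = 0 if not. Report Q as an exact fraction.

Q = 741963121/293318300 in ≈ 2.530 in

CN(II) = 97; AMC II needs no correction.
S = 1000/97 − 10 = 30/97 in ≈ 0.309 in
Initial abstraction Ia = S/5 = (30/97)/5 = 6/97 ≈ 0.062 in
Since P=2.870 > Ia=0.062: effective rainfall P−Ia = 27239/9700 in
Runoff Q = (P−Ia)²/(P−Ia+S) = (2.808)²/(2.808+0.309) = 741963121/293318300 ≈ 2.530 in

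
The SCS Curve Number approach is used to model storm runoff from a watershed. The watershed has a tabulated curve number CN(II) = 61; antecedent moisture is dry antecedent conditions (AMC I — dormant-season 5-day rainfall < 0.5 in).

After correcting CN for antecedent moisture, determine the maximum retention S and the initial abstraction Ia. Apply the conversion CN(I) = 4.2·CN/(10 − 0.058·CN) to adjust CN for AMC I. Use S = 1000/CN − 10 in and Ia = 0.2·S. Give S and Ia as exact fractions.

S = 6500/427 in ≈ 15.222 in; Ia = 1300/427 in ≈ 3.044 in

Dry (AMC I): CN(I) = 4.2·61/(10 − 0.058·61) = (1281/5)/(3231/500) = 42700/1077 ≈ 39.647
S = 1000/(42700/1077) − 10 = 6500/427 in ≈ 15.222 in
Initial abstraction Ia = S/5 = (6500/427)/5 = 1300/427 ≈ 3.044 in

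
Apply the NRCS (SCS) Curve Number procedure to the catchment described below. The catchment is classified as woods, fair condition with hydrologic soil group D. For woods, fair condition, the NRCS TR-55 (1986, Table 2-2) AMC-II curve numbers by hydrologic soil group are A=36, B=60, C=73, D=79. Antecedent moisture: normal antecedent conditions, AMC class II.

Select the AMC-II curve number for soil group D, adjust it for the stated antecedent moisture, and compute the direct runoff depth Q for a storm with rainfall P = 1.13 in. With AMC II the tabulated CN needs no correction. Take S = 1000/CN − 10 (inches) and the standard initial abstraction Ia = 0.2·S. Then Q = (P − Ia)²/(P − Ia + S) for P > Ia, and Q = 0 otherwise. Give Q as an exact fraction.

NRCS table: woods, fair condition, soil group D → CN(II) = 79
Average conditions: CN = 79 (no AMC adjustment).
S = 1000/79 − 10 = 210/79 in ≈ 2.658 in
Ia = 0.2S: 0.2·2.658 = 0.532 in (exactly 42/79)
Excess rainfall: 1.130 − 0.532 = 0.598 in; P > Ia so Q > 0
Runoff Q = (P−Ia)²/(P−Ia+S) = (0.598)²/(0.598+2.658) = 22344529/203243300 ≈ 0.110 in

Q = 22344529/203243300 in ≈ 0.110 in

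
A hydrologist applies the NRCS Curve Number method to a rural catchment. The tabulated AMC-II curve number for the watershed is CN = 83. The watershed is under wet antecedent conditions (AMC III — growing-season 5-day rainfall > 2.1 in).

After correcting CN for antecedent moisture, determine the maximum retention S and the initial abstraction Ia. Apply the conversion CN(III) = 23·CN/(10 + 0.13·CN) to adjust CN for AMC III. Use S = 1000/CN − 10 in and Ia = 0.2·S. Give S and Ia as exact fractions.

CN(III) from CN(II)=83: (23·83)/(10 + 0.13·83) = 190900/2079 ≈ 91.823
Retention S: 1000/CN − 10 with CN=91.823 → S = 1700/1909 ≈ 0.891 in
Ia = 0.2·(1700/1909) = 340/1909 in ≈ 0.178 in

S = 1700/1909 in ≈ 0.891 in; Ia = 340/1909 in ≈ 0.178 in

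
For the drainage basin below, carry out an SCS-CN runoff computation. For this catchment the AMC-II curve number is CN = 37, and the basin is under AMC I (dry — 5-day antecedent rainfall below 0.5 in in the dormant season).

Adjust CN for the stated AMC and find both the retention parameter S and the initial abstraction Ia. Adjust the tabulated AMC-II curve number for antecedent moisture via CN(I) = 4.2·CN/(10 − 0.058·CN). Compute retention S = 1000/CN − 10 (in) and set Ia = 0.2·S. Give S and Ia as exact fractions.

S = 1500/37 in ≈ 40.541 in; Ia = 300/37 in ≈ 8.108 in

CN(I) from CN(II)=37: (4.2·37)/(10 − 0.058·37) = 3700/187 ≈ 19.786
Max retention: S = 1000/(3700/187) − 10 = 1500/37 in (≈ 40.541 in)
Initial abstraction Ia = S/5 = (1500/37)/5 = 300/37 ≈ 8.108 in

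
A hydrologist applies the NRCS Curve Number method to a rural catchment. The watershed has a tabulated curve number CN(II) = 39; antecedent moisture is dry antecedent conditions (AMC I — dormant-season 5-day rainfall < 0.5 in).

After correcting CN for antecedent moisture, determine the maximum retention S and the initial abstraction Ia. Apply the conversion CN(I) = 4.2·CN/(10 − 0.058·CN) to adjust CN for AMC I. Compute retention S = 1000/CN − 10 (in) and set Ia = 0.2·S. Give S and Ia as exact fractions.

S = 30500/819 in ≈ 37.241 in; Ia = 6100/819 in ≈ 7.448 in

CN(I) from CN(II)=39: (4.2·39)/(10 − 0.058·39) = 81900/3869 ≈ 21.168
Max retention: S = 1000/(81900/3869) − 10 = 30500/819 in (≈ 37.241 in)
Ia = 0.2S: 0.2·37.241 = 7.448 in (exactly 6100/819)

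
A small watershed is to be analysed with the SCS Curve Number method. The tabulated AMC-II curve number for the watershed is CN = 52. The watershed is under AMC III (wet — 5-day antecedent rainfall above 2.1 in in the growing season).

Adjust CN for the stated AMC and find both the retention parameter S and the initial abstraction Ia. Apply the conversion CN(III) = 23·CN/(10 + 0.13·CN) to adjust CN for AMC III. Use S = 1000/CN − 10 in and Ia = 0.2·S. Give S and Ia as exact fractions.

Adjust CN=52 to AMC III: 23·52/(10 + 0.13·52) → 1196 ÷ (419/25) = 29900/419 ≈ 71.360
Max retention: S = 1000/(29900/419) − 10 = 1200/299 in (≈ 4.013 in)
Initial abstraction Ia = S/5 = (1200/299)/5 = 240/299 ≈ 0.803 in

S = 1200/299 in ≈ 4.013 in; Ia = 240/299 in ≈ 0.803 in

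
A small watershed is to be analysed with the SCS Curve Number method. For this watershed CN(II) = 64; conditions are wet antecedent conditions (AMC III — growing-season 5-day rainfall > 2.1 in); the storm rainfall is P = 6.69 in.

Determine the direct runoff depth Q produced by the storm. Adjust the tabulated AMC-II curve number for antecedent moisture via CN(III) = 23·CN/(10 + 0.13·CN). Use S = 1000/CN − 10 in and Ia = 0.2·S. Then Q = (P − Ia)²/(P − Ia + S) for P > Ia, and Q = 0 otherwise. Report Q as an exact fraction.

CN(III) from CN(II)=64: (23·64)/(10 + 0.13·64) = 18400/229 ≈ 80.349
S = 1000/(18400/229) − 10 = 225/92 in ≈ 2.446 in
Ia = 0.2S: 0.2·2.446 = 0.489 in (exactly 45/92)
P − Ia = 6.690 − 0.489 = 7131/1150 ≈ 6.201 in (> 0, runoff occurs)
Q = (7131/1150)²/((7131/1150) + 225/92) = (50851161/1322500)/(19887/2300) = 16950387/3811675 in ≈ 4.447 in

Q = 16950387/3811675 in ≈ 4.447 in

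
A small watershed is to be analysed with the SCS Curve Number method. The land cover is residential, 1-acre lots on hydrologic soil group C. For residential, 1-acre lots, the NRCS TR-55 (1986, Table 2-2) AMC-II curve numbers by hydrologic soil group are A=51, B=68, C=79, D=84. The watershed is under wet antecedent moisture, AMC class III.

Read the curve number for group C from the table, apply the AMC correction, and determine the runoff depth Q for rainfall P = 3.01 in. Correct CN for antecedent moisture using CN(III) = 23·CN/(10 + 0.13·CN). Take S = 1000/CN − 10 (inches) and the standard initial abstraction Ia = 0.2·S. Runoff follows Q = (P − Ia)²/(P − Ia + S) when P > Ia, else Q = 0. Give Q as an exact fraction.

NRCS table: residential, 1-acre lots, soil group C → CN(II) = 79
Adjust CN=79 to AMC III: 23·79/(10 + 0.13·79) → 1817 ÷ (2027/100) = 181700/2027 ≈ 89.640
S = 1000/(181700/2027) − 10 = 2100/1817 in ≈ 1.156 in
Initial abstraction Ia = S/5 = (2100/1817)/5 = 420/1817 ≈ 0.231 in
Excess rainfall: 3.010 − 0.231 = 2.779 in; P > Ia so Q > 0
Runoff Q = (P−Ia)²/(P−Ia+S) = (2.779)²/(2.779+1.156) = 36420168127/18557202700 ≈ 1.963 in

Q = 36420168127/18557202700 in ≈ 1.963 in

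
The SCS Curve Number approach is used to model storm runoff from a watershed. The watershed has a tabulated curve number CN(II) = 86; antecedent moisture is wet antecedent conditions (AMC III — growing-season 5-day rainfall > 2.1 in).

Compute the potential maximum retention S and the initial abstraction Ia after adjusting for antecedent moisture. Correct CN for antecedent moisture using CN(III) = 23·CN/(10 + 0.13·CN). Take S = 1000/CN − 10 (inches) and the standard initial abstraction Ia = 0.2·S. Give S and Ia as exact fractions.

CN(III) from CN(II)=86: (23·86)/(10 + 0.13·86) = 98900/1059 ≈ 93.390
Max retention: S = 1000/(98900/1059) − 10 = 700/989 in (≈ 0.708 in)
Ia = 0.2·(700/989) = 140/989 in ≈ 0.142 in

S = 700/989 in ≈ 0.708 in; Ia = 140/989 in ≈ 0.142 in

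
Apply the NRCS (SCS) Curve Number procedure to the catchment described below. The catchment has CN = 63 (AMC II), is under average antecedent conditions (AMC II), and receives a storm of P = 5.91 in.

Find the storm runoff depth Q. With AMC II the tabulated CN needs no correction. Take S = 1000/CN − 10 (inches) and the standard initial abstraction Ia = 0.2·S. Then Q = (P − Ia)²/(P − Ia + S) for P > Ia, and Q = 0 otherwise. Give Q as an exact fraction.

Average conditions: CN = 63 (no AMC adjustment).
Max retention: S = 1000/63 − 10 = 370/63 in (≈ 5.873 in)
Ia = 0.2·(370/63) = 74/63 in ≈ 1.175 in
Excess rainfall: 5.910 − 1.175 = 4.735 in; P > Ia so Q > 0
Q: (29833/6300)² ÷ (66833/6300) = 890007889/421047900 in (≈ 2.114 in)

Q = 890007889/421047900 in ≈ 2.114 in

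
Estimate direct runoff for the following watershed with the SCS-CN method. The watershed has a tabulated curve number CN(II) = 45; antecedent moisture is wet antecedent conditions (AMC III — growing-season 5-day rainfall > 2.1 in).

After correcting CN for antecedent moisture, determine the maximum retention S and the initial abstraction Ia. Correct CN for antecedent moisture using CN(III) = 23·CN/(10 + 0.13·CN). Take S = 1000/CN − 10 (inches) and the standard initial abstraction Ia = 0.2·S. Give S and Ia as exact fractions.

S = 1100/207 in ≈ 5.314 in; Ia = 220/207 in ≈ 1.063 in

CN(III) from CN(II)=45: (23·45)/(10 + 0.13·45) = 20700/317 ≈ 65.300
Retention S: 1000/CN − 10 with CN=65.300 → S = 1100/207 ≈ 5.314 in
Ia = 0.2·(1100/207) = 220/207 in ≈ 1.063 in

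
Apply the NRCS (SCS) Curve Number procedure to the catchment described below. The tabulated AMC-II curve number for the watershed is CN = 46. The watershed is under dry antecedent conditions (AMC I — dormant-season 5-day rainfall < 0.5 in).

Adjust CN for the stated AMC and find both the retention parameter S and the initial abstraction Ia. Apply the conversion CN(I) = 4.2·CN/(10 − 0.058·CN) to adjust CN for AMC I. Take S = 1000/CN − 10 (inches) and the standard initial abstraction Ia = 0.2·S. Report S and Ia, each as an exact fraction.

Dry (AMC I): CN(I) = 4.2·46/(10 − 0.058·46) = (966/5)/(1833/250) = 16100/611 ≈ 26.350
Max retention: S = 1000/(16100/611) − 10 = 4500/161 in (≈ 27.950 in)
Ia = 0.2S: 0.2·27.950 = 5.590 in (exactly 900/161)

S = 4500/161 in ≈ 27.950 in; Ia = 900/161 in ≈ 5.590 in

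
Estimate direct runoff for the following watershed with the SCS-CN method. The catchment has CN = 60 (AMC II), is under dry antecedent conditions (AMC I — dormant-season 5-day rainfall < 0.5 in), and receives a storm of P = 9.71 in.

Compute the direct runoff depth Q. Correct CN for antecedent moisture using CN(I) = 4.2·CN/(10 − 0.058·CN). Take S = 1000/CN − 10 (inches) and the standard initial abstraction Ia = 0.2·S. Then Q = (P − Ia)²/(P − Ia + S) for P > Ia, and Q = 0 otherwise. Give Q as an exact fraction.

Q = 1695215929/889389900 in ≈ 1.906 in

Adjust CN=60 to AMC I: 4.2·60/(10 − 0.058·60) → 252 ÷ (163/25) = 6300/163 ≈ 38.650
Max retention: S = 1000/(6300/163) − 10 = 1000/63 in (≈ 15.873 in)
Ia = 0.2S: 0.2·15.873 = 3.175 in (exactly 200/63)
P − Ia = 9.710 − 3.175 = 41173/6300 ≈ 6.535 in (> 0, runoff occurs)
Q = (41173/6300)²/((41173/6300) + 1000/63) = (1695215929/39690000)/(141173/6300) = 1695215929/889389900 in ≈ 1.906 in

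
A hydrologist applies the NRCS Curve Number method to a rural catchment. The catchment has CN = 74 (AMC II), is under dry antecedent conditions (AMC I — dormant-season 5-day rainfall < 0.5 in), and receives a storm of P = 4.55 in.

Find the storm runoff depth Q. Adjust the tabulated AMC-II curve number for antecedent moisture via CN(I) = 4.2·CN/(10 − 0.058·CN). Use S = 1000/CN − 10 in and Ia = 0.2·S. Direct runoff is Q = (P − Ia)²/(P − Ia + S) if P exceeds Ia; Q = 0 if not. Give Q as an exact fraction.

CN(I) from CN(II)=74: (4.2·74)/(10 − 0.058·74) = 77700/1427 ≈ 54.450
Max retention: S = 1000/(77700/1427) − 10 = 6500/777 in (≈ 8.366 in)
Ia = 0.2S: 0.2·8.366 = 1.673 in (exactly 1300/777)
Since P=4.550 > Ia=1.673: effective rainfall P−Ia = 44707/15540 in
Runoff Q = (P−Ia)²/(P−Ia+S) = (2.877)²/(2.877+8.366) = 153747373/208842060 ≈ 0.736 in

Q = 153747373/208842060 in ≈ 0.736 in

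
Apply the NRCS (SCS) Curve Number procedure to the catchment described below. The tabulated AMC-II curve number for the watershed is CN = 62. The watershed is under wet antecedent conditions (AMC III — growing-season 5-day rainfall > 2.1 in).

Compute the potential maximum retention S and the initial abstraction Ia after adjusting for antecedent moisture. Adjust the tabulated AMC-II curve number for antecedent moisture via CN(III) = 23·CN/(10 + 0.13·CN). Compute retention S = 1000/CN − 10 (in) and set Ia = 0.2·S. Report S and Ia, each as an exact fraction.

CN(III) from CN(II)=62: (23·62)/(10 + 0.13·62) = 71300/903 ≈ 78.959
S = 1000/(71300/903) − 10 = 1900/713 in ≈ 2.665 in
Initial abstraction Ia = S/5 = (1900/713)/5 = 380/713 ≈ 0.533 in

S = 1900/713 in ≈ 2.665 in; Ia = 380/713 in ≈ 0.533 in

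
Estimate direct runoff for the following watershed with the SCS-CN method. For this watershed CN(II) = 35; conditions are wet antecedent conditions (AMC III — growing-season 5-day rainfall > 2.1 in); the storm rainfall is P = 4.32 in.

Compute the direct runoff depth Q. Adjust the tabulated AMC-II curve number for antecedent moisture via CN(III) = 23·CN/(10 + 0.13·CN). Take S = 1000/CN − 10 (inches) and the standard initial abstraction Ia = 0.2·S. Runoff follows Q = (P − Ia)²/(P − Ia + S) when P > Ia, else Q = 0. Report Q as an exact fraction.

Q = 29637136/43659175 in ≈ 0.679 in

Adjust CN=35 to AMC III: 23·35/(10 + 0.13·35) → 805 ÷ (291/20) = 16100/291 ≈ 55.326
Retention S: 1000/CN − 10 with CN=55.326 → S = 1300/161 ≈ 8.075 in
Ia = 0.2·(1300/161) = 260/161 in ≈ 1.615 in
Since P=4.320 > Ia=1.615: effective rainfall P−Ia = 10888/4025 in
Q = (10888/4025)²/((10888/4025) + 1300/161) = (118548544/16200625)/(43388/4025) = 29637136/43659175 in ≈ 0.679 in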